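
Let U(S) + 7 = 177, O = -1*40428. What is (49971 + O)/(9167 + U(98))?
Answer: 9543/9337 ≈ 1.0221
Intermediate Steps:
O = -40428
U(S) = 170 (U(S) = -7 + 177 = 170)
(49971 + O)/(9167 + U(98)) = (49971 - 40428)/(9167 + 170) = 9543/9337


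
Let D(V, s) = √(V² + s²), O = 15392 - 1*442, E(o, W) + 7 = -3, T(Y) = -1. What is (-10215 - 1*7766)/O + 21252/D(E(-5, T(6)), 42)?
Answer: -17981/14950 + 5313*√466/233 ≈ 491.04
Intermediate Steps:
E(o, W) = -10 (E(o, W) = -7 - 3 = -10)
O = 14950 (O = 15392 - 442 = 14950)
(-10215 - 1*7766)/O + 21252/D(E(-5, T(6)), 42) = (-10215 - 1*7766)/14950 + 21252/(√((-10)² + 42²)) = (-10215 - 7766)*(1/14950) + 21252/(√(100 + 1764)) = -17981*1/14950 + 21252/(√1864) = -17981/14950 + 21252/((2*√466)) = -17981/14950 + 21252*(√466/932) = -17981/14950 + 5313*√466/233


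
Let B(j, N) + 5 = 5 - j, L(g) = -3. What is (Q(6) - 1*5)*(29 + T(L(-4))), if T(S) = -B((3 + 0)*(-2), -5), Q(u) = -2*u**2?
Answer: -1771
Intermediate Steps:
B(j, N) = -j (B(j, N) = -5 + (5 - j) = -j)
T(S) = -6 (T(S) = -(-1)*(3 + 0)*(-2) = -(-1)*3*(-2) = -(-1)*(-6) = -1*6 = -6)
(Q(6) - 1*5)*(29 + T(L(-4))) = (-2*6**2 - 1*5)*(29 - 6) = (-2*36 - 5)*23 = (-72 - 5)*23 = -77*23 = -1771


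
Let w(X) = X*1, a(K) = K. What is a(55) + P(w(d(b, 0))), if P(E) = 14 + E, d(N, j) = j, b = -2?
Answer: 69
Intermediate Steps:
w(X) = X
a(55) + P(w(d(b, 0))) = 55 + (14 + 0) = 55 + 14 = 69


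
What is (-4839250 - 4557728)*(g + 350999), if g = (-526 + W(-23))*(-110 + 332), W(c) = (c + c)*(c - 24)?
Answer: -6711237114798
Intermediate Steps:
W(c) = 2*c*(-24 + c) (W(c) = (2*c)*(-24 + c) = 2*c*(-24 + c))
g = 363192 (g = (-526 + 2*(-23)*(-24 - 23))*(-110 + 332) = (-526 + 2*(-23)*(-47))*222 = (-526 + 2162)*222 = 1636*222 = 363192)
(-4839250 - 4557728)*(g + 350999) = (-4839250 - 4557728)*(363192 + 350999) = -9396978*714191 = -6711237114798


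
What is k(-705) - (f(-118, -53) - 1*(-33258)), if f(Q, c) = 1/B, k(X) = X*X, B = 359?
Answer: 166492352/359 ≈ 4.6377e+5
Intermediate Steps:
k(X) = X²
f(Q, c) = 1/359
k(-705) - (f(-118, -53) - 1*(-33258)) = (-705)² - (1/359 - 1*(-33258)) = 497025 - (1/359 + 33258) = 497025 - 1*11939623/359 = 497025 - 11939623/359 = 166492352/359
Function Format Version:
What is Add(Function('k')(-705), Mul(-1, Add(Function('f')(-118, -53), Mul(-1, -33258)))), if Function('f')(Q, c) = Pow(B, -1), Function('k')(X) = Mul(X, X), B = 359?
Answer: Rational(166492352, 359) ≈ 4.6377e+5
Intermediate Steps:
Function('k')(X) = Pow(X, 2)
Function('f')(Q, c) = Rational(1, 359) (Function('f')(Q, c) = Pow(359, -1) = Rational(1, 359))
Add(Function('k')(-705), Mul(-1, Add(Function('f')(-118, -53), Mul(-1, -33258)))) = Add(Pow(-705, 2), Mul(-1, Add(Rational(1, 359), Mul(-1, -33258)))) = Add(497025, Mul(-1, Add(Rational(1, 359), 33258))) = Add(497025, Mul(-1, Rational(11939623, 359))) = Add(497025, Rational(-11939623, 359)) = Rational(166492352, 359)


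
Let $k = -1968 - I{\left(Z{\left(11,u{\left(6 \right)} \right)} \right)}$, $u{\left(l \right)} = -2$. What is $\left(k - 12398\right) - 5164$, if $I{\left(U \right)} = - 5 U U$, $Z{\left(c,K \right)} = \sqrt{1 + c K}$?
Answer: $-19635$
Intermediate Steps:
$Z{\left(c,K \right)} = \sqrt{1 + K c}$
$I{\left(U \right)} = - 5 U^{2}$
$k = -2073$ ($k = -1968 - - 5 \left(\sqrt{1 - 22}\right)^{2} = -1968 - - 5 \left(\sqrt{-21}\right)^{2} = -1968 - - 5 \left(i \sqrt{21}\right)^{2} = -1968 - \left(-5\right) \left(-21\right) = -1968 - 105 = -2073$)
$\left(k - 12398\right) - 5164 = \left(-2073 - 12398\right) - 5164 = -14471 - 5164 = -19635$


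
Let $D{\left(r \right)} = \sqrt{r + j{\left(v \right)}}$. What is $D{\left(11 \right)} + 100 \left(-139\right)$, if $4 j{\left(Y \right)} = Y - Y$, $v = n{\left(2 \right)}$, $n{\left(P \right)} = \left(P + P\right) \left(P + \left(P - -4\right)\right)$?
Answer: $-13900 + \sqrt{11} \approx -13897.0$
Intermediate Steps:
$n{\left(P \right)} = 2 P \left(4 + 2 P\right)$ ($n{\left(P \right)} = 2 P \left(P + \left(P + 4\right)\right) = 2 P \left(P + \left(4 + P\right)\right) = 2 P \left(4 + 2 P\right)$)
$v = 32$ ($v = 4 \cdot 2 \left(2 + 2\right) = 4 \cdot 2 \cdot 4 = 32$)
$j{\left(Y \right)} = 0$ ($j{\left(Y \right)} = \frac{Y - Y}{4} = \frac{1}{4} \cdot 0 = 0$)
$D{\left(r \right)} = \sqrt{r}$ ($D{\left(r \right)} = \sqrt{r + 0} = \sqrt{r}$)
$D{\left(11 \right)} + 100 \left(-139\right) = \sqrt{11} + 100 \left(-139\right) = \sqrt{11} - 13900 = -13900 + \sqrt{11}$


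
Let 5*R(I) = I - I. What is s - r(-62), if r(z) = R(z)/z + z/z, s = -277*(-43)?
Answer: 11910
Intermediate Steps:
R(I) = 0 (R(I) = (I - I)/5 = (⅕)*0 = 0)
s = 11911
r(z) = 1 (r(z) = 0/z + z/z = 0 + 1 = 1)
s - r(-62) = 11911 - 1*1 = 11911 - 1 = 11910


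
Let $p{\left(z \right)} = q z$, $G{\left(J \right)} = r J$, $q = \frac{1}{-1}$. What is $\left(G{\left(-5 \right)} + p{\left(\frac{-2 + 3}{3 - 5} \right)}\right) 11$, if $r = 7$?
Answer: $- \frac{759}{2} \approx -379.5$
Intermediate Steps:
$q = -1$
$G{\left(J \right)} = 7 J$
$p{\left(z \right)} = - z$
$\left(G{\left(-5 \right)} + p{\left(\frac{-2 + 3}{3 - 5} \right)}\right) 11 = \left(7 \left(-5\right) - \frac{-2 + 3}{3 - 5}\right) 11 = \left(-35 - 1 \frac{1}{-2}\right) 11 = \left(-35 - 1 \left(- \frac{1}{2}\right)\right) 11 = \left(-35 - - \frac{1}{2}\right) 11 = \left(-35 + \frac{1}{2}\right) 11 = \left(- \frac{69}{2}\right) 11 = - \frac{759}{2}$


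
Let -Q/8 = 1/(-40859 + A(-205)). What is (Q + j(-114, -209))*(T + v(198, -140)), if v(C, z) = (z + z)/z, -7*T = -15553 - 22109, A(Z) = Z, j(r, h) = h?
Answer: -40418662096/35931 ≈ -1.1249e+6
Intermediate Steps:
T = 37662/7 (T = -(-15553 - 22109)/7 = -⅐*(-37662) = 37662/7 ≈ 5380.3)
v(C, z) = 2 (v(C, z) = (2*z)/z = 2)
Q = 1/5133 (Q = -8/(-40859 - 205) = -8/(-41064) = -8*(-1/41064) = 1/5133 ≈ 0.00019482)
(Q + j(-114, -209))*(T + v(198, -140)) = (1/5133 - 209)*(37662/7 + 2) = -1072796/5133*37676/7 = -40418662096/35931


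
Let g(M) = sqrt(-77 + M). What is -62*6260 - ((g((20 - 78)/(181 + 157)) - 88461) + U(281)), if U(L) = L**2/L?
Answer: -299940 - I*sqrt(13042)/13 ≈ -2.9994e+5 - 8.7847*I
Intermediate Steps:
U(L) = L
-62*6260 - ((g((20 - 78)/(181 + 157)) - 88461) + U(281)) = -62*6260 - ((sqrt(-77 + (20 - 78)/(181 + 157)) - 88461) + 281) = -388120 - ((sqrt(-77 - 58/338) - 88461) + 281) = -388120 - ((sqrt(-77 - 58*1/338) - 88461) + 281) = -388120 - ((sqrt(-77 - 29/169) - 88461) + 281) = -388120 - ((sqrt(-13042/169) - 88461) + 281) = -388120 - ((I*sqrt(13042)/13 - 88461) + 281) = -388120 - ((-88461 + I*sqrt(13042)/13) + 281) = -388120 - (-88180 + I*sqrt(13042)/13) = -388120 + (88180 - I*sqrt(13042)/13) = -299940 - I*sqrt(13042)/13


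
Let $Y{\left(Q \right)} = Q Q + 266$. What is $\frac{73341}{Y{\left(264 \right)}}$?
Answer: $\frac{73341}{69962} \approx 1.0483$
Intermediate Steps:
$Y{\left(Q \right)} = 266 + Q^{2}$ ($Y{\left(Q \right)} = Q^{2} + 266 = 266 + Q^{2}$)
$\frac{73341}{Y{\left(264 \right)}} = \frac{73341}{266 + 264^{2}} = \frac{73341}{266 + 69696} = \frac{73341}{69962}$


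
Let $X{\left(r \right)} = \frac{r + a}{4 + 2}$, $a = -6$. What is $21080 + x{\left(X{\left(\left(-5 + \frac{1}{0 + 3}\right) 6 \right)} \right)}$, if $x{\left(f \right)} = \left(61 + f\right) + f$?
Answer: $\frac{63389}{3} \approx 21130.0$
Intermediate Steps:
$X{\left(r \right)} = -1 + \frac{r}{6}$ ($X{\left(r \right)} = \frac{r - 6}{4 + 2} = \frac{-6 + r}{6} = \left(-6 + r\right) \frac{1}{6} = -1 + \frac{r}{6}$)
$x{\left(f \right)} = 61 + 2 f$
$21080 + x{\left(X{\left(\left(-5 + \frac{1}{0 + 3}\right) 6 \right)} \right)} = 21080 + \left(61 + 2 \left(-1 + \frac{\left(-5 + \frac{1}{0 + 3}\right) 6}{6}\right)\right) = 21080 + \left(61 + 2 \left(-1 + \frac{\left(-5 + \frac{1}{3}\right) 6}{6}\right)\right) = 21080 + \left(61 + 2 \left(-1 + \frac{\left(- \frac{14}{3}\right) 6}{6}\right)\right) = 21080 + \left(61 + 2 \left(-1 + \frac{1}{6} \left(-28\right)\right)\right) = 21080 + \left(61 + 2 \left(-1 - \frac{14}{3}\right)\right) = 21080 + \left(61 + 2 \left(- \frac{17}{3}\right)\right) = 21080 + \left(61 - \frac{34}{3}\right) = 21080 + \frac{149}{3} = \frac{63389}{3}$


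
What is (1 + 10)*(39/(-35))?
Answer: -429/35 ≈ -12.257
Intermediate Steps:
(1 + 10)*(39/(-35)) = 11*(39*(-1/35)) = 11*(-39/35) = -429/35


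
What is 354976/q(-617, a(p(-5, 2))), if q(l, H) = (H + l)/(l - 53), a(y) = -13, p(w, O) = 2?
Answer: 23783392/63 ≈ 3.7751e+5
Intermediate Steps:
q(l, H) = (H + l)/(-53 + l)
354976/q(-617, a(p(-5, 2))) = 354976/(((-13 - 617)/(-53 - 617))) = 354976/((-630/(-670))) = 354976/((-1/670*(-630))) = 354976/(63/67) = 354976*(67/63) = 23783392/63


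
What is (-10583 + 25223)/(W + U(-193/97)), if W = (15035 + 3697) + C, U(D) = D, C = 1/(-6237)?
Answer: 885703896/1133145011 ≈ 0.78163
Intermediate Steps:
C = -1/6237 ≈ -0.00016033
W = 116831483/6237 (W = (15035 + 3697) - 1/6237 = 18732 - 1/6237 = 116831483/6237 ≈ 18732.)
(-10583 + 25223)/(W + U(-193/97)) = (-10583 + 25223)/(116831483/6237 - 193/97) = 14640/(116831483/6237 - 193*1/97) = 14640/(116831483/6237 - 193/97) = 14640/(11331450110/604989) = 14640*(604989/11331450110) = 885703896/1133145011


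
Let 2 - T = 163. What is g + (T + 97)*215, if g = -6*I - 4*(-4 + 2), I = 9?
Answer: -13806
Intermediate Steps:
T = -161 (T = 2 - 1*163 = 2 - 163 = -161)
g = -46 (g = -6*9 - 4*(-4 + 2) = -54 - 4*(-2) = -54 + 8 = -46)
g + (T + 97)*215 = -46 + (-161 + 97)*215 = -46 - 64*215 = -46 - 13760 = -13806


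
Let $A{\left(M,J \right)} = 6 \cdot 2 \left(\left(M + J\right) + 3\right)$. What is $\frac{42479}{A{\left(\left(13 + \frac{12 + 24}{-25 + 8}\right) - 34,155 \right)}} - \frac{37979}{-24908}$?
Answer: $\frac{2379021001}{85671066} \approx 27.769$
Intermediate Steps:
$A{\left(M,J \right)} = 36 + 12 J + 12 M$ ($A{\left(M,J \right)} = 12 \left(\left(J + M\right) + 3\right) = 12 \left(3 + J + M\right) = 36 + 12 J + 12 M$)
$\frac{42479}{A{\left(\left(13 + \frac{12 + 24}{-25 + 8}\right) - 34,155 \right)}} - \frac{37979}{-24908} = \frac{42479}{36 + 12 \cdot 155 + 12 \left(\left(13 + \frac{12 + 24}{-25 + 8}\right) - 34\right)} - \frac{37979}{-24908} = \frac{42479}{36 + 1860 + 12 \left(\left(13 + \frac{36}{-17}\right) - 34\right)} - - \frac{37979}{24908} = \frac{42479}{36 + 1860 + 12 \left(\left(13 + 36 \left(- \frac{1}{17}\right)\right) - 34\right)} + \frac{37979}{24908} = \frac{42479}{36 + 1860 + 12 \left(\left(13 - \frac{36}{17}\right) - 34\right)} + \frac{37979}{24908} = \frac{42479}{36 + 1860 + 12 \left(\frac{185}{17} - 34\right)} + \frac{37979}{24908} = \frac{42479}{36 + 1860 + 12 \left(- \frac{393}{17}\right)} + \frac{37979}{24908} = \frac{42479}{36 + 1860 - \frac{4716}{17}} + \frac{37979}{24908} = \frac{42479}{\frac{27516}{17}} + \frac{37979}{24908} = 42479 \cdot \frac{17}{27516} + \frac{37979}{24908} = \frac{722143}{27516} + \frac{37979}{24908} = \frac{2379021001}{85671066}$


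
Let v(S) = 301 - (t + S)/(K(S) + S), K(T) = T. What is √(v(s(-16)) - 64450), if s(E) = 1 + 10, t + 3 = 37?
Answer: I*√31049106/22 ≈ 253.28*I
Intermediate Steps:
t = 34 (t = -3 + 37 = 34)
s(E) = 11
v(S) = 301 - (34 + S)/(2*S) (v(S) = 301 - (34 + S)/(S + S) = 301 - (34 + S)/(2*S))
√(v(s(-16)) - 64450) = √((601/2 - 17/11) - 64450) = √(6577/22 - 64450) = √(-1411323/22) = I*√31049106/22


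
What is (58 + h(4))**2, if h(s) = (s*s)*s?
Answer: 14884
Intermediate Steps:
h(s) = s**3 (h(s) = s**2*s = s**3)
(58 + h(4))**2 = (58 + 4**3)**2 = (58 + 64)**2 = 122**2 = 14884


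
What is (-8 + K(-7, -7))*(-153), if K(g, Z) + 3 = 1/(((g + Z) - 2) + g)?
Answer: 38862/23 ≈ 1689.7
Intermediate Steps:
K(g, Z) = -3 + 1/(-2 + Z + 2*g) (K(g, Z) = -3 + 1/(((g + Z) - 2) + g) = -3 + 1/(((Z + g) - 2) + g) = -3 + 1/((-2 + Z + g) + g) = -3 + 1/(-2 + Z + 2*g))
(-8 + K(-7, -7))*(-153) = (-8 + (7 - 6*(-7) - 3*(-7))/(-2 - 7 + 2*(-7)))*(-153) = (-8 + (7 + 42 + 21)/(-2 - 7 - 14))*(-153) = (-8 + 70/(-23))*(-153) = (-8 - 1/23*70)*(-153) = (-8 - 70/23)*(-153) = -254/23*(-153) = 38862/23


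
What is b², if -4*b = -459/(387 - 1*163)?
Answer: 210681/802816 ≈ 0.26243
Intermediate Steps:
b = 459/896 (b = -(-459)/(4*(387 - 1*163)) = -(-459)/(4*(387 - 163)) = -(-459)/(4*224) = -¼*(-459/224) = 459/896 ≈ 0.51228)
b² = (459/896)² = 210681/802816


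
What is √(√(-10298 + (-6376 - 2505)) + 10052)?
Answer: √(10052 + 3*I*√2131) ≈ 100.26 + 0.6906*I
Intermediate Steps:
√(√(-10298 + (-6376 - 2505)) + 10052) = √(√(-10298 - 8881) + 10052) = √(√(-19179) + 10052) = √(3*I*√2131 + 10052) = √(10052 + 3*I*√2131)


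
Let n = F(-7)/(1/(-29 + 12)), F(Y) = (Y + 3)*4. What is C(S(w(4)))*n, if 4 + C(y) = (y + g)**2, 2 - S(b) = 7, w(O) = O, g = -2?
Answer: 12240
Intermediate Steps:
S(b) = -5 (S(b) = 2 - 1*7 = 2 - 7 = -5)
F(Y) = 12 + 4*Y (F(Y) = (3 + Y)*4 = 12 + 4*Y)
C(y) = -4 + (-2 + y)**2 (C(y) = -4 + (y - 2)**2 = -4 + (-2 + y)**2)
n = 272 (n = (12 + 4*(-7))/(1/(-29 + 12)) = (12 - 28)/(1/(-17)) = -16/(-1/17) = -16*(-17) = 272)
C(S(w(4)))*n = -5*(-4 - 5)*272 = -5*(-9)*272 = 45*272 = 12240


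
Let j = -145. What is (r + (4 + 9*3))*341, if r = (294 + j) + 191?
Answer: 126511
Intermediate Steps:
r = 340 (r = (294 - 145) + 191 = 149 + 191 = 340)
(r + (4 + 9*3))*341 = (340 + (4 + 9*3))*341 = (340 + (4 + 27))*341 = (340 + 31)*341 = 371*341 = 126511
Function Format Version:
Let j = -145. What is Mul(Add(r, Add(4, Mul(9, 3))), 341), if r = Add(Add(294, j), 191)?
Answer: 126511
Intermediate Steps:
r = 340 (r = Add(Add(294, -145), 191) = Add(149, 191) = 340)
Mul(Add(r, Add(4, Mul(9, 3))), 341) = Mul(Add(340, Add(4, Mul(9, 3))), 341) = Mul(Add(340, Add(4, 27)), 341) = Mul(Add(340, 31), 341) = Mul(371, 341) = 126511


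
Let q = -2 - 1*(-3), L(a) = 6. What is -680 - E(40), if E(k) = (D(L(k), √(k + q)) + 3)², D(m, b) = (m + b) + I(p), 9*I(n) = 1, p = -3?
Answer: -65125/81 - 164*√41/9 ≈ -920.69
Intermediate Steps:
I(n) = ⅑ (I(n) = (⅑)*1 = ⅑)
q = 1 (q = -2 + 3 = 1)
D(m, b) = ⅑ + b + m (D(m, b) = (m + b) + ⅑ = (b + m) + ⅑ = ⅑ + b + m)
E(k) = (82/9 + √(1 + k))² (E(k) = ((⅑ + √(k + 1) + 6) + 3)² = ((⅑ + √(1 + k) + 6) + 3)² = ((55/9 + √(1 + k)) + 3)² = (82/9 + √(1 + k))²)
-680 - E(40) = -680 - (82 + 9*√(1 + 40))²/81 = -680 - (82 + 9*√41)²/81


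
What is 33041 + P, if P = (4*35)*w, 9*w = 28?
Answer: 301289/9 ≈ 33477.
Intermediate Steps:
w = 28/9 (w = (⅑)*28 = 28/9 ≈ 3.1111)
P = 3920/9 (P = (4*35)*(28/9) = 140*(28/9) = 3920/9 ≈ 435.56)
33041 + P = 33041 + 3920/9 = 301289/9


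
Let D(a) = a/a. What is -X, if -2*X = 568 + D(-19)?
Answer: 569/2 ≈ 284.50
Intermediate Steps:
D(a) = 1
X = -569/2 (X = -(568 + 1)/2 = -½*569 = -569/2 ≈ -284.50)
-X = -1*(-569/2) = 569/2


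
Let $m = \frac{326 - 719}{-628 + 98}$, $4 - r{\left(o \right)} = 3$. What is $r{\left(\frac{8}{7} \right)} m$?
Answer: $\frac{393}{530} \approx 0.74151$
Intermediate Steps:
$r{\left(o \right)} = 1$ ($r{\left(o \right)} = 4 - 3 = 1$)
$m = \frac{393}{530}$ ($m = - \frac{393}{-530} = \left(-393\right) \left(- \frac{1}{530}\right) = \frac{393}{530} \approx 0.74151$)
$r{\left(\frac{8}{7} \right)} m = 1 \cdot \frac{393}{530} = \frac{393}{530}$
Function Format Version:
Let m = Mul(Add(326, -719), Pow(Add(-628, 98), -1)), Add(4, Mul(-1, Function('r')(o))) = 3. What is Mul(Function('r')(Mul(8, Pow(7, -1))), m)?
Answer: Rational(393, 530) ≈ 0.74151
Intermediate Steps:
Function('r')(o) = 1 (Function('r')(o) = Add(4, Mul(-1, 3)) = Add(4, -3) = 1)
m = Rational(393, 530) (m = Mul(-393, Pow(-530, -1)) = Mul(-393, Rational(-1, 530)) = Rational(393, 530) ≈ 0.74151)
Mul(Function('r')(Mul(8, Pow(7, -1))), m) = Mul(1, Rational(393, 530)) = Rational(393, 530)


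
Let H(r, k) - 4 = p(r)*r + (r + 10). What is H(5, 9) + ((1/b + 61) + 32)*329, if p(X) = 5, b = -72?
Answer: 2205823/72 ≈ 30636.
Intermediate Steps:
H(r, k) = 14 + 6*r (H(r, k) = 4 + (5*r + (r + 10)) = 4 + (5*r + (10 + r)) = 4 + (10 + 6*r) = 14 + 6*r)
H(5, 9) + ((1/b + 61) + 32)*329 = (14 + 6*5) + ((1/(-72) + 61) + 32)*329 = (14 + 30) + ((-1/72 + 61) + 32)*329 = 44 + (4391/72 + 32)*329 = 44 + (6695/72)*329 = 44 + 2202655/72 = 2205823/72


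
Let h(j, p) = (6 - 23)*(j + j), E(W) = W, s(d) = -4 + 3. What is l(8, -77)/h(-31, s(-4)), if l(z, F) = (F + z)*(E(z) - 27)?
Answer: 1311/1054 ≈ 1.2438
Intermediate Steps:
s(d) = -1
l(z, F) = (-27 + z)*(F + z) (l(z, F) = (F + z)*(z - 27) = (F + z)*(-27 + z) = (-27 + z)*(F + z))
h(j, p) = -34*j
l(8, -77)/h(-31, s(-4)) = (8² - 27*(-77) - 27*8 - 77*8)/((-34*(-31))) = (64 + 2079 - 216 - 616)/1054 = 1311*(1/1054) = 1311/1054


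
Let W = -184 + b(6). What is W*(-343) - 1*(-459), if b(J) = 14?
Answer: 58769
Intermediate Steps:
W = -170 (W = -184 + 14 = -170)
W*(-343) - 1*(-459) = -170*(-343) - 1*(-459) = 58310 + 459 = 58769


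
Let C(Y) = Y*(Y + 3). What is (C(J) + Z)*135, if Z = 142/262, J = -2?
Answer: -25785/131 ≈ -196.83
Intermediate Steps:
C(Y) = Y*(3 + Y)
Z = 71/131 (Z = 142*(1/262) = 71/131 ≈ 0.54198)
(C(J) + Z)*135 = (-2*(3 - 2) + 71/131)*135 = (-2*1 + 71/131)*135 = (-2 + 71/131)*135 = -191/131*135 = -25785/131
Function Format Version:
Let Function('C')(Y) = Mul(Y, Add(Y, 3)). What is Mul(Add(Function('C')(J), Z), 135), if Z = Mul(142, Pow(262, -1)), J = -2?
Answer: Rational(-25785, 131) ≈ -196.83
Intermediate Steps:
Function('C')(Y) = Mul(Y, Add(3, Y))
Z = Rational(71, 131) (Z = Mul(142, Rational(1, 262)) = Rational(71, 131) ≈ 0.54198)
Mul(Add(Function('C')(J), Z), 135) = Mul(Add(Mul(-2, Add(3, -2)), Rational(71, 131)), 135) = Mul(Add(Mul(-2, 1), Rational(71, 131)), 135) = Mul(Add(-2, Rational(71, 131)), 135) = Mul(Rational(-191, 131), 135) = Rational(-25785, 131)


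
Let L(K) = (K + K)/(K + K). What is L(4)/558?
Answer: 1/558 ≈ 0.0017921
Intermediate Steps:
L(K) = 1 (L(K) = (2*K)/((2*K)) = (2*K)*(1/(2*K)) = 1)
L(4)/558 = 1/558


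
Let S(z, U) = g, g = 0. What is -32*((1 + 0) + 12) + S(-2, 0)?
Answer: -416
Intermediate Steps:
S(z, U) = 0
-32*((1 + 0) + 12) + S(-2, 0) = -32*((1 + 0) + 12) + 0 = -32*(1 + 12) + 0 = -32*13 + 0 = -416 + 0 = -416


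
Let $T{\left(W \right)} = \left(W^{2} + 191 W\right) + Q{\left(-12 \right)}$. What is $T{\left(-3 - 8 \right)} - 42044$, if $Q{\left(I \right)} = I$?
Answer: $-44036$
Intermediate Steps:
$T{\left(W \right)} = -12 + W^{2} + 191 W$ ($T{\left(W \right)} = \left(W^{2} + 191 W\right) - 12 = -12 + W^{2} + 191 W$)
$T{\left(-3 - 8 \right)} - 42044 = \left(-12 + \left(-3 - 8\right)^{2} + 191 \left(-3 - 8\right)\right) - 42044 = \left(-12 + \left(-11\right)^{2} + 191 \left(-11\right)\right) - 42044 = \left(-12 + 121 - 2101\right) - 42044 = -1992 - 42044 = -44036$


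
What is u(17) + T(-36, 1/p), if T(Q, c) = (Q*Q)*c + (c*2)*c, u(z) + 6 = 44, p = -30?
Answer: -2339/450 ≈ -5.1978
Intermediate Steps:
u(z) = 38 (u(z) = -6 + 44 = 38)
T(Q, c) = 2*c² + c*Q² (T(Q, c) = Q²*c + (2*c)*c = c*Q² + 2*c² = 2*c² + c*Q²)
u(17) + T(-36, 1/p) = 38 + ((-36)² + 2/(-30))/(-30) = 38 - (1296 + 2*(-1/30))/30 = 38 - (1296 - 1/15)/30 = 38 - 1/30*19439/15 = 38 - 19439/450 = -2339/450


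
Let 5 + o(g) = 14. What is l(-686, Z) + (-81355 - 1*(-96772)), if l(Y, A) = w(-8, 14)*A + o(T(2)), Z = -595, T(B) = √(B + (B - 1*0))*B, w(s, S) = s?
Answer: 20186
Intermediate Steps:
T(B) = √2*B^(3/2) (T(B) = √(B + (B + 0))*B = √(B + B)*B = √(2*B)*B = (√2*√B)*B = √2*B^(3/2))
o(g) = 9 (o(g) = -5 + 14 = 9)
l(Y, A) = 9 - 8*A (l(Y, A) = -8*A + 9 = 9 - 8*A)
l(-686, Z) + (-81355 - 1*(-96772)) = (9 - 8*(-595)) + (-81355 - 1*(-96772)) = (9 + 4760) + (-81355 + 96772) = 4769 + 15417 = 20186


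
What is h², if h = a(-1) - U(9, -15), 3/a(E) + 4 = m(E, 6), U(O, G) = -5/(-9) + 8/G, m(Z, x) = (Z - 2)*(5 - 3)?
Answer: 841/8100 ≈ 0.10383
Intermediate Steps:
m(Z, x) = -4 + 2*Z (m(Z, x) = (-2 + Z)*2 = -4 + 2*Z)
U(O, G) = 5/9 + 8/G (U(O, G) = -5*(-⅑) + 8/G = 5/9 + 8/G)
a(E) = 3/(-8 + 2*E) (a(E) = 3/(-4 + (-4 + 2*E)) = 3/(-8 + 2*E))
h = -29/90 (h = 3/(2*(-4 - 1)) - (5/9 + 8/(-15)) = (3/2)/(-5) - (5/9 + 8*(-1/15)) = (3/2)*(-⅕) - (5/9 - 8/15) = -3/10 - 1*1/45 = -3/10 - 1/45 = -29/90 ≈ -0.32222)
h² = (-29/90)² = 841/8100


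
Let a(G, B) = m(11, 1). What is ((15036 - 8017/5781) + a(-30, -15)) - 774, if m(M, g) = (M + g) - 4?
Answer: 82486853/5781 ≈ 14269.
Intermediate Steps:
m(M, g) = -4 + M + g
a(G, B) = 8 (a(G, B) = -4 + 11 + 1 = 8)
((15036 - 8017/5781) + a(-30, -15)) - 774 = ((15036 - 8017/5781) + 8) - 774 = (86915099/5781 + 8) - 774 = 86961347/5781 - 774 = 82486853/5781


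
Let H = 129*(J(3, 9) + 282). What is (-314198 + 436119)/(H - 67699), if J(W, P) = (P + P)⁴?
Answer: 121921/13510583 ≈ 0.0090241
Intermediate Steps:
J(W, P) = 16*P⁴ (J(W, P) = (2*P)⁴ = 16*P⁴)
H = 13578282 (H = 129*(16*9⁴ + 282) = 129*(16*6561 + 282) = 129*(104976 + 282) = 129*105258 = 13578282)
(-314198 + 436119)/(H - 67699) = (-314198 + 436119)/(13578282 - 67699) = 121921/13510583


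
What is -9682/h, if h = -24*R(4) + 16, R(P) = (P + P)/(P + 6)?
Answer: 24205/8 ≈ 3025.6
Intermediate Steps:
R(P) = 2*P/(6 + P) (R(P) = (2*P)/(6 + P) = 2*P/(6 + P))
h = -16/5 (h = -48*4/(6 + 4) + 16 = -48*4/10 + 16 = -24*4/5 + 16 = -96/5 + 16 = -16/5 ≈ -3.2000)
-9682/h = -9682/(-16/5) = -9682*(-5/16) = 24205/8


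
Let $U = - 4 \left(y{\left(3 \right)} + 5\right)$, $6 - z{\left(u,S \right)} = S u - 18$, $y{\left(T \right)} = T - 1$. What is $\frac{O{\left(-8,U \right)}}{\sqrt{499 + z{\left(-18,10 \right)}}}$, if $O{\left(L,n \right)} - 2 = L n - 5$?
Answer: $\frac{221 \sqrt{703}}{703} \approx 8.3352$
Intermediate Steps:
$y{\left(T \right)} = -1 + T$ ($y{\left(T \right)} = T - 1 = -1 + T$)
$z{\left(u,S \right)} = 24 - S u$ ($z{\left(u,S \right)} = 6 - \left(S u - 18\right) = 6 - \left(-18 + S u\right) = 24 - S u$)
$U = -28$ ($U = - 4 \left(\left(-1 + 3\right) + 5\right) = - 4 \left(2 + 5\right) = \left(-4\right) 7 = -28$)
$O{\left(L,n \right)} = -3 + L n$ ($O{\left(L,n \right)} = 2 + \left(L n - 5\right) = 2 + \left(-5 + L n\right) = -3 + L n$)
$\frac{O{\left(-8,U \right)}}{\sqrt{499 + z{\left(-18,10 \right)}}} = \frac{-3 - -224}{\sqrt{499 - \left(-24 + 10 \left(-18\right)\right)}} = \frac{-3 + 224}{\sqrt{499 + \left(24 + 180\right)}} = \frac{221}{\sqrt{499 + 204}} = \frac{221}{\sqrt{703}} = 221 \frac{\sqrt{703}}{703} = \frac{221 \sqrt{703}}{703}$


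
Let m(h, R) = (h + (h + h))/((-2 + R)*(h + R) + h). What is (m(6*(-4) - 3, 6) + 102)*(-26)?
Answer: -98826/37 ≈ -2671.0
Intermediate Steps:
m(h, R) = 3*h/(h + (-2 + R)*(R + h)) (m(h, R) = (h + 2*h)/((-2 + R)*(R + h) + h) = (3*h)/(h + (-2 + R)*(R + h)) = 3*h/(h + (-2 + R)*(R + h)))
(m(6*(-4) - 3, 6) + 102)*(-26) = (3*(6*(-4) - 3)/(6² - (6*(-4) - 3) - 2*6 + 6*(6*(-4) - 3)) + 102)*(-26) = (3*(-24 - 3)/(36 - (-24 - 3) - 12 + 6*(-24 - 3)) + 102)*(-26) = (3*(-27)/(36 - 1*(-27) - 12 + 6*(-27)) + 102)*(-26) = (3*(-27)/(36 + 27 - 12 - 162) + 102)*(-26) = (3*(-27)/(-111) + 102)*(-26) = (3*(-27)*(-1/111) + 102)*(-26) = (27/37 + 102)*(-26) = (3801/37)*(-26) = -98826/37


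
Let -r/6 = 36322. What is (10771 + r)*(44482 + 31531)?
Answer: -15746929093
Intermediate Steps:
r = -217932 (r = -6*36322 = -217932)
(10771 + r)*(44482 + 31531) = (10771 - 217932)*(44482 + 31531) = -207161*76013 = -15746929093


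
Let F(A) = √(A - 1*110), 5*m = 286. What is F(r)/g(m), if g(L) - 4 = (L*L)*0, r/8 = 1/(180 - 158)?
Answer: 3*I*√1474/44 ≈ 2.6177*I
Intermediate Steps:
m = 286/5 (m = (⅕)*286 = 286/5 ≈ 57.200)
r = 4/11 (r = 8/(180 - 158) = 8/22 = 8*(1/22) = 4/11 ≈ 0.36364)
g(L) = 4 (g(L) = 4 + (L*L)*0 = 4 + L²*0 = 4 + 0 = 4)
F(A) = √(-110 + A) (F(A) = √(A - 110) = √(-110 + A))
F(r)/g(m) = √(-110 + 4/11)/4 = √(-1206/11)*(¼) = (3*I*√1474/11)*(¼) = 3*I*√1474/44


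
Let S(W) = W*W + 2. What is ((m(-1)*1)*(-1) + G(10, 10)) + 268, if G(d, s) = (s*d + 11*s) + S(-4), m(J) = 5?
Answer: 491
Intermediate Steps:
S(W) = 2 + W**2 (S(W) = W**2 + 2 = 2 + W**2)
G(d, s) = 18 + 11*s + d*s (G(d, s) = (s*d + 11*s) + (2 + (-4)**2) = (d*s + 11*s) + (2 + 16) = (11*s + d*s) + 18 = 18 + 11*s + d*s)
((m(-1)*1)*(-1) + G(10, 10)) + 268 = ((5*1)*(-1) + (18 + 11*10 + 10*10)) + 268 = (5*(-1) + (18 + 110 + 100)) + 268 = (-5 + 228) + 268 = 223 + 268 = 491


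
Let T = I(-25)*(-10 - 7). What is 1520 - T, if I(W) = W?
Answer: 1095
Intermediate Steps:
T = 425 (T = -25*(-10 - 7) = -25*(-17) = 425)
1520 - T = 1520 - 1*425 = 1520 - 425 = 1095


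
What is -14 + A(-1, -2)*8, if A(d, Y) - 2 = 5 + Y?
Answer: 26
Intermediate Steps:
A(d, Y) = 7 + Y (A(d, Y) = 2 + (5 + Y) = 7 + Y)
-14 + A(-1, -2)*8 = -14 + (7 - 2)*8 = -14 + 5*8 = -14 + 40 = 26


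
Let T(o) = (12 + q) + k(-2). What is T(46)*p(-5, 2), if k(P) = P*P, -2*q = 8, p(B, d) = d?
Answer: 24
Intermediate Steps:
q = -4 (q = -½*8 = -4)
k(P) = P²
T(o) = 12 (T(o) = (12 - 4) + (-2)² = 8 + 4 = 12)
T(46)*p(-5, 2) = 12*2 = 24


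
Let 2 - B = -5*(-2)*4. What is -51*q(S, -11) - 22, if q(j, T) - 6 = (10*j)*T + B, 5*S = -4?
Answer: -2878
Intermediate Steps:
B = -38 (B = 2 - (-5*(-2))*4 = 2 - 10*4 = 2 - 1*40 = 2 - 40 = -38)
S = -⅘ (S = (⅕)*(-4) = -⅘ ≈ -0.80000)
q(j, T) = -32 + 10*T*j (q(j, T) = 6 + ((10*j)*T - 38) = 6 + (10*T*j - 38) = 6 + (-38 + 10*T*j) = -32 + 10*T*j)
-51*q(S, -11) - 22 = -51*(-32 + 10*(-11)*(-⅘)) - 22 = -51*(-32 + 88) - 22 = -51*56 - 22 = -2856 - 22 = -2878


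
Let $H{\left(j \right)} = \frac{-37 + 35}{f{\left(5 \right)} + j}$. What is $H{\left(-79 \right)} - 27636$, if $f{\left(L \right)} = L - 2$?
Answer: $- \frac{1050167}{38} \approx -27636.0$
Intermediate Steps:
$f{\left(L \right)} = -2 + L$ ($f{\left(L \right)} = L - 2 = -2 + L$)
$H{\left(j \right)} = - \frac{2}{3 + j}$ ($H{\left(j \right)} = \frac{-37 + 35}{\left(-2 + 5\right) + j} = - \frac{2}{3 + j}$)
$H{\left(-79 \right)} - 27636 = - \frac{2}{3 - 79} - 27636 = - \frac{2}{-76} - 27636 = \left(-2\right) \left(- \frac{1}{76}\right) - 27636 = \frac{1}{38} - 27636 = - \frac{1050167}{38}$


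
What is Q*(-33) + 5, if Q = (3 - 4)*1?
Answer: 38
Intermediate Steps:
Q = -1 (Q = -1*1 = -1)
Q*(-33) + 5 = -1*(-33) + 5 = 33 + 5 = 38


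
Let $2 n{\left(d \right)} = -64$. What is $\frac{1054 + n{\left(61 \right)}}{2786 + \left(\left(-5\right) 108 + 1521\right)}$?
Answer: $\frac{1022}{3767} \approx 0.2713$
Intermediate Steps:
$n{\left(d \right)} = -32$ ($n{\left(d \right)} = \frac{1}{2} \left(-64\right) = -32$)
$\frac{1054 + n{\left(61 \right)}}{2786 + \left(\left(-5\right) 108 + 1521\right)} = \frac{1054 - 32}{2786 + \left(\left(-5\right) 108 + 1521\right)} = \frac{1022}{2786 + \left(-540 + 1521\right)} = \frac{1022}{2786 + 981} = \frac{1022}{3767}$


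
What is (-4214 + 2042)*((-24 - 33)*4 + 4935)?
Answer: -10223604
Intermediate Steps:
(-4214 + 2042)*((-24 - 33)*4 + 4935) = -2172*(-57*4 + 4935) = -2172*(-228 + 4935) = -2172*4707 = -10223604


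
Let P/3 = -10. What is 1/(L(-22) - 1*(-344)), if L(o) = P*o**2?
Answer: -1/14176 ≈ -7.0542e-5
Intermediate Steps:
P = -30 (P = 3*(-10) = -30)
L(o) = -30*o**2
1/(L(-22) - 1*(-344)) = 1/(-30*(-22)**2 - 1*(-344)) = 1/(-30*484 + 344) = 1/(-14520 + 344) = 1/(-14176) = -1/14176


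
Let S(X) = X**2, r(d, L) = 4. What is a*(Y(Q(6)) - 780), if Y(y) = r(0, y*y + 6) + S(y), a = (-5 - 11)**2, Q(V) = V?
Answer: -189440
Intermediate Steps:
a = 256 (a = (-16)**2 = 256)
Y(y) = 4 + y**2
a*(Y(Q(6)) - 780) = 256*((4 + 6**2) - 780) = 256*((4 + 36) - 780) = 256*(40 - 780) = 256*(-740) = -189440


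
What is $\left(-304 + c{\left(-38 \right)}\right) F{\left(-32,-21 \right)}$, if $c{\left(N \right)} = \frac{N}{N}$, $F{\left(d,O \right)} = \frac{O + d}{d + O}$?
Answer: $-303$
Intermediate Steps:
$F{\left(d,O \right)} = 1$ ($F{\left(d,O \right)} = \frac{O + d}{O + d} = 1$)
$c{\left(N \right)} = 1$
$\left(-304 + c{\left(-38 \right)}\right) F{\left(-32,-21 \right)} = \left(-304 + 1\right) 1 = \left(-303\right) 1 = -303$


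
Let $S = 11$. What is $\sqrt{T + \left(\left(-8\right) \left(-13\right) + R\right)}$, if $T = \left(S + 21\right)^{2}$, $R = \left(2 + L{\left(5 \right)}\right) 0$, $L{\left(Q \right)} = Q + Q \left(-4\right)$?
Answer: $2 \sqrt{282} \approx 33.586$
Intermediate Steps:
$L{\left(Q \right)} = - 3 Q$ ($L{\left(Q \right)} = Q - 4 Q = - 3 Q$)
$R = 0$ ($R = \left(2 - 15\right) 0 = \left(-13\right) 0 = 0$)
$T = 1024$ ($T = \left(11 + 21\right)^{2} = 32^{2} = 1024$)
$\sqrt{T + \left(\left(-8\right) \left(-13\right) + R\right)} = \sqrt{1024 + \left(\left(-8\right) \left(-13\right) + 0\right)} = \sqrt{1024 + \left(104 + 0\right)} = \sqrt{1024 + 104} = \sqrt{1128} = 2 \sqrt{282}$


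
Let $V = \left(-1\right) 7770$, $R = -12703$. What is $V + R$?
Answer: $-20473$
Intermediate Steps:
$V = -7770$
$V + R = -7770 - 12703 = -20473$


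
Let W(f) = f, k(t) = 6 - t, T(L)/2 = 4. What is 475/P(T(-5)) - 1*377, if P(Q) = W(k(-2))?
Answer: -2541/8 ≈ -317.63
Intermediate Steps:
T(L) = 8 (T(L) = 2*4 = 8)
P(Q) = 8 (P(Q) = 6 - 1*(-2) = 6 + 2 = 8)
475/P(T(-5)) - 1*377 = 475/8 - 1*377 = 475*(⅛) - 377 = 475/8 - 377 = -2541/8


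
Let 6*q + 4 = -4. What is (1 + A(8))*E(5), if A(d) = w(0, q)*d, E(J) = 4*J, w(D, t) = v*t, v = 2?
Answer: -1220/3 ≈ -406.67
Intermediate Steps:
q = -4/3 (q = -⅔ + (⅙)*(-4) = -⅔ - ⅔ = -4/3 ≈ -1.3333)
w(D, t) = 2*t
A(d) = -8*d/3 (A(d) = (2*(-4/3))*d = -8*d/3)
(1 + A(8))*E(5) = (1 - 8/3*8)*(4*5) = (1 - 64/3)*20 = -61/3*20 = -1220/3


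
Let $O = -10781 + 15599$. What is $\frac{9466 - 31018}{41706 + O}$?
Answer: $- \frac{1796}{3877} \approx -0.46324$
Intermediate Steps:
$O = 4818$
$\frac{9466 - 31018}{41706 + O} = \frac{9466 - 31018}{41706 + 4818} = - \frac{21552}{46524} = \left(-21552\right) \frac{1}{46524} = - \frac{1796}{3877}$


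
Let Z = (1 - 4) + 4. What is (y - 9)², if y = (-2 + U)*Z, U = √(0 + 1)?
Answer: 100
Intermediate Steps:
U = 1 (U = √1 = 1)
Z = 1 (Z = -3 + 4 = 1)
y = -1 (y = (-2 + 1)*1 = -1*1 = -1)
(y - 9)² = (-1 - 9)² = (-10)² = 100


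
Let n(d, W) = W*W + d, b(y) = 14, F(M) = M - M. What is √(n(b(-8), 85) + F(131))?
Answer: √7239 ≈ 85.082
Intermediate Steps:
F(M) = 0
n(d, W) = d + W² (n(d, W) = W² + d = d + W²)
√(n(b(-8), 85) + F(131)) = √((14 + 85²) + 0) = √((14 + 7225) + 0) = √(7239 + 0) = √7239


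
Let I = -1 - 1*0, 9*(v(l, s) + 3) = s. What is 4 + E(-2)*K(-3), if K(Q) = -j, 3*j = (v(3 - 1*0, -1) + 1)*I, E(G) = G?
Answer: 146/27 ≈ 5.4074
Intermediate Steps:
v(l, s) = -3 + s/9
I = -1 (I = -1 + 0 = -1)
j = 19/27 (j = (((-3 + (1/9)*(-1)) + 1)*(-1))/3 = (((-3 - 1/9) + 1)*(-1))/3 = ((-28/9 + 1)*(-1))/3 = (-19/9*(-1))/3 = (1/3)*(19/9) = 19/27 ≈ 0.70370)
K(Q) = -19/27 (K(Q) = -1*19/27 = -19/27)
4 + E(-2)*K(-3) = 4 - 2*(-19/27) = 4 + 38/27 = 146/27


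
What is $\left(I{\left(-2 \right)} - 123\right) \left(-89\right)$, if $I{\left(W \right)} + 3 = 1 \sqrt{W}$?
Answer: $11214 - 89 i \sqrt{2} \approx 11214.0 - 125.86 i$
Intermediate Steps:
$I{\left(W \right)} = -3 + \sqrt{W}$ ($I{\left(W \right)} = -3 + 1 \sqrt{W} = -3 + \sqrt{W}$)
$\left(I{\left(-2 \right)} - 123\right) \left(-89\right) = \left(\left(-3 + \sqrt{-2}\right) - 123\right) \left(-89\right) = \left(\left(-3 + i \sqrt{2}\right) - 123\right) \left(-89\right) = \left(-126 + i \sqrt{2}\right) \left(-89\right) = 11214 - 89 i \sqrt{2}$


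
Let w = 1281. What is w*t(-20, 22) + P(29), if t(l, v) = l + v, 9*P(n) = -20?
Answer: 23038/9 ≈ 2559.8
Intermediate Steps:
P(n) = -20/9 (P(n) = (1/9)*(-20) = -20/9)
w*t(-20, 22) + P(29) = 1281*(-20 + 22) - 20/9 = 1281*2 - 20/9 = 2562 - 20/9 = 23038/9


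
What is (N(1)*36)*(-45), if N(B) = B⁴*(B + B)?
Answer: -3240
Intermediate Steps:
N(B) = 2*B⁵ (N(B) = B⁴*(2*B) = 2*B⁵)
(N(1)*36)*(-45) = ((2*1⁵)*36)*(-45) = ((2*1)*36)*(-45) = (2*36)*(-45) = 72*(-45) = -3240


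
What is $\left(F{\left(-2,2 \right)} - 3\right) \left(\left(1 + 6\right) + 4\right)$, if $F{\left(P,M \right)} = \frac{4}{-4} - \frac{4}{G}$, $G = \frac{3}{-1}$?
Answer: $- \frac{88}{3} \approx -29.333$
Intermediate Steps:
$G = -3$ ($G = 3 \left(-1\right) = -3$)
$F{\left(P,M \right)} = \frac{1}{3}$ ($F{\left(P,M \right)} = \frac{4}{-4} - \frac{4}{-3} = 4 \left(- \frac{1}{4}\right) - - \frac{4}{3} = -1 + \frac{4}{3} = \frac{1}{3}$)
$\left(F{\left(-2,2 \right)} - 3\right) \left(\left(1 + 6\right) + 4\right) = \left(\frac{1}{3} - 3\right) \left(\left(1 + 6\right) + 4\right) = - \frac{8 \left(7 + 4\right)}{3} = \left(- \frac{8}{3}\right) 11 = - \frac{88}{3}$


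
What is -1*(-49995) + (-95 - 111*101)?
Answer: 38689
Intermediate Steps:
-1*(-49995) + (-95 - 111*101) = 49995 + (-95 - 11211) = 49995 - 11306 = 38689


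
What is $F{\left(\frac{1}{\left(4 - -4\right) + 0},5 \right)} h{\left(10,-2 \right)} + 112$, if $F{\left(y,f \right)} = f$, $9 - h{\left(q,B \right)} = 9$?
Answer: $112$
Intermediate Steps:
$h{\left(q,B \right)} = 0$ ($h{\left(q,B \right)} = 9 - 9 = 0$)
$F{\left(\frac{1}{\left(4 - -4\right) + 0},5 \right)} h{\left(10,-2 \right)} + 112 = 5 \cdot 0 + 112 = 0 + 112 = 112$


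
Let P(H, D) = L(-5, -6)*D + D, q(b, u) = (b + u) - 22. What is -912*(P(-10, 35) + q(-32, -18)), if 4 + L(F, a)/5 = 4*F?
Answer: 3864144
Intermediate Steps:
L(F, a) = -20 + 20*F (L(F, a) = -20 + 5*(4*F) = -20 + 20*F)
q(b, u) = -22 + b + u
P(H, D) = -119*D (P(H, D) = (-20 + 20*(-5))*D + D = (-20 - 100)*D + D = -120*D + D = -119*D)
-912*(P(-10, 35) + q(-32, -18)) = -912*(-119*35 + (-22 - 32 - 18)) = -912*(-4165 - 72) = -912*(-4237) = 3864144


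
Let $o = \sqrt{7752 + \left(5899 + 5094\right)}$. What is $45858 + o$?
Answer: $45858 + \sqrt{18745} \approx 45995.0$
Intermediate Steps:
$o = \sqrt{18745}$ ($o = \sqrt{7752 + 10993} = \sqrt{18745} \approx 136.91$)
$45858 + o = 45858 + \sqrt{18745}$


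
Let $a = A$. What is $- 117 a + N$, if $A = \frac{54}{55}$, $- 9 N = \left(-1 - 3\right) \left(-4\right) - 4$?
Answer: $- \frac{19174}{165} \approx -116.21$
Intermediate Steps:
$N = - \frac{4}{3}$ ($N = - \frac{\left(-1 - 3\right) \left(-4\right) - 4}{9} = - \frac{\left(-4\right) \left(-4\right) - 4}{9} = - \frac{16 - 4}{9} = \left(- \frac{1}{9}\right) 12 = - \frac{4}{3} \approx -1.3333$)
$A = \frac{54}{55}$ ($A = 54 \cdot \frac{1}{55} = \frac{54}{55} \approx 0.98182$)
$a = \frac{54}{55} \approx 0.98182$
$- 117 a + N = \left(-117\right) \frac{54}{55} - \frac{4}{3} = - \frac{6318}{55} - \frac{4}{3} = - \frac{19174}{165}$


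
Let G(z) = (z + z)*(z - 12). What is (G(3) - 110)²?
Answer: 26896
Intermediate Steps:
G(z) = 2*z*(-12 + z) (G(z) = (2*z)*(-12 + z) = 2*z*(-12 + z))
(G(3) - 110)² = (2*3*(-12 + 3) - 110)² = (2*3*(-9) - 110)² = (-54 - 110)² = (-164)² = 26896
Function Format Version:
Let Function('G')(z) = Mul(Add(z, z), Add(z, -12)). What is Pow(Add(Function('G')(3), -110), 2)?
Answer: 26896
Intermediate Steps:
Function('G')(z) = Mul(2, z, Add(-12, z)) (Function('G')(z) = Mul(Mul(2, z), Add(-12, z)) = Mul(2, z, Add(-12, z)))
Pow(Add(Function('G')(3), -110), 2) = Pow(Add(Mul(2, 3, Add(-12, 3)), -110), 2) = Pow(Add(Mul(2, 3, -9), -110), 2) = Pow(Add(-54, -110), 2) = Pow(-164, 2) = 26896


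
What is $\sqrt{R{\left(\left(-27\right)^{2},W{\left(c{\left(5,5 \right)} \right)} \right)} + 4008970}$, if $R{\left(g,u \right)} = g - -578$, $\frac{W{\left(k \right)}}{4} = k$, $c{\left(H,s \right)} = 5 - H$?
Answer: $\sqrt{4010277} \approx 2002.6$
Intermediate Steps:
$W{\left(k \right)} = 4 k$
$R{\left(g,u \right)} = 578 + g$ ($R{\left(g,u \right)} = g + 578 = 578 + g$)
$\sqrt{R{\left(\left(-27\right)^{2},W{\left(c{\left(5,5 \right)} \right)} \right)} + 4008970} = \sqrt{\left(578 + \left(-27\right)^{2}\right) + 4008970} = \sqrt{\left(578 + 729\right) + 4008970} = \sqrt{1307 + 4008970} = \sqrt{4010277}$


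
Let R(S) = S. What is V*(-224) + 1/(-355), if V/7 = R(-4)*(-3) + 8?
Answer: -11132801/355 ≈ -31360.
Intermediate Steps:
V = 140 (V = 7*(-4*(-3) + 8) = 7*(12 + 8) = 7*20 = 140)
V*(-224) + 1/(-355) = 140*(-224) + 1/(-355) = -31360 - 1/355 = -11132801/355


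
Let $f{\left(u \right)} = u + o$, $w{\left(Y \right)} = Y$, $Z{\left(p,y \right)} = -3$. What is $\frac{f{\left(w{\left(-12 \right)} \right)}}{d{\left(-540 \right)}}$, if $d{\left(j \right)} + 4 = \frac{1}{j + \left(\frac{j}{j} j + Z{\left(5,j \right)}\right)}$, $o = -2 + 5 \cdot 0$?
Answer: $\frac{2166}{619} \approx 3.4992$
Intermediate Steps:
$o = -2$ ($o = -2 + 0 = -2$)
$f{\left(u \right)} = -2 + u$ ($f{\left(u \right)} = u - 2 = -2 + u$)
$d{\left(j \right)} = -4 + \frac{1}{-3 + 2 j}$ ($d{\left(j \right)} = -4 + \frac{1}{j + \left(\frac{j}{j} j - 3\right)} = -4 + \frac{1}{j + \left(1 j - 3\right)} = -4 + \frac{1}{j + \left(j - 3\right)} = -4 + \frac{1}{j + \left(-3 + j\right)} = -4 + \frac{1}{-3 + 2 j}$)
$\frac{f{\left(w{\left(-12 \right)} \right)}}{d{\left(-540 \right)}} = \frac{-2 - 12}{\frac{1}{-3 + 2 \left(-540\right)} \left(13 - -4320\right)} = - \frac{14}{\frac{1}{-3 - 1080} \left(13 + 4320\right)} = - \frac{14}{\frac{1}{-1083} \cdot 4333} = - \frac{14}{\left(- \frac{1}{1083}\right) 4333} = - \frac{14}{- \frac{4333}{1083}} = \left(-14\right) \left(- \frac{1083}{4333}\right) = \frac{2166}{619}$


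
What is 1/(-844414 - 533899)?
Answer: -1/1378313 ≈ -7.2552e-7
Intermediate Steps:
1/(-844414 - 533899) = 1/(-1378313) = -1/1378313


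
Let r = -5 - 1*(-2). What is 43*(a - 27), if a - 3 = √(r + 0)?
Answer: -1032 + 43*I*√3 ≈ -1032.0 + 74.478*I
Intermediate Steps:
r = -3 (r = -5 + 2 = -3)
a = 3 + I*√3 (a = 3 + √(-3 + 0) = 3 + √(-3) = 3 + I*√3 ≈ 3.0 + 1.732*I)
43*(a - 27) = 43*((3 + I*√3) - 27) = 43*(-24 + I*√3) = -1032 + 43*I*√3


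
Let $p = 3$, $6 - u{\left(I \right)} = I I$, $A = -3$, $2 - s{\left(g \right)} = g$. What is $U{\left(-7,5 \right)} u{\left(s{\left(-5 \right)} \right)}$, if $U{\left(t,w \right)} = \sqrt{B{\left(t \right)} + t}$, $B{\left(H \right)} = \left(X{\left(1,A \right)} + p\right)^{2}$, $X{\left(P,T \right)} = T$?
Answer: $- 43 i \sqrt{7} \approx - 113.77 i$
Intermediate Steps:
$s{\left(g \right)} = 2 - g$
$u{\left(I \right)} = 6 - I^{2}$ ($u{\left(I \right)} = 6 - I I = 6 - I^{2}$)
$B{\left(H \right)} = 0$ ($B{\left(H \right)} = \left(-3 + 3\right)^{2} = 0^{2} = 0$)
$U{\left(t,w \right)} = \sqrt{t}$ ($U{\left(t,w \right)} = \sqrt{0 + t} = \sqrt{t}$)
$U{\left(-7,5 \right)} u{\left(s{\left(-5 \right)} \right)} = \sqrt{-7} \left(6 - \left(2 - -5\right)^{2}\right) = i \sqrt{7} \left(6 - \left(2 + 5\right)^{2}\right) = i \sqrt{7} \left(6 - 7^{2}\right) = i \sqrt{7} \left(6 - 49\right) = i \sqrt{7} \left(-43\right) = - 43 i \sqrt{7}$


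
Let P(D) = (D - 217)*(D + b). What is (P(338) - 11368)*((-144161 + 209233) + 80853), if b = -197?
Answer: 830751025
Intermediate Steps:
P(D) = (-217 + D)*(-197 + D) (P(D) = (D - 217)*(D - 197) = (-217 + D)*(-197 + D))
(P(338) - 11368)*((-144161 + 209233) + 80853) = ((42749 + 338² - 414*338) - 11368)*((-144161 + 209233) + 80853) = ((42749 + 114244 - 139932) - 11368)*(65072 + 80853) = (17061 - 11368)*145925 = 5693*145925 = 830751025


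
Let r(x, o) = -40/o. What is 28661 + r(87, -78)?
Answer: 1117799/39 ≈ 28662.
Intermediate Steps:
28661 + r(87, -78) = 28661 - 40/(-78) = 28661 - 40*(-1/78) = 28661 + 20/39 = 1117799/39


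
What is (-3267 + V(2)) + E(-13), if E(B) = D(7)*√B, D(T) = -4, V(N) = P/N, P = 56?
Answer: -3239 - 4*I*√13 ≈ -3239.0 - 14.422*I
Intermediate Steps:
V(N) = 56/N
E(B) = -4*√B
(-3267 + V(2)) + E(-13) = (-3267 + 56/2) - 4*I*√13 = (-3267 + 56*(½)) - 4*I*√13 = (-3267 + 28) - 4*I*√13 = -3239 - 4*I*√13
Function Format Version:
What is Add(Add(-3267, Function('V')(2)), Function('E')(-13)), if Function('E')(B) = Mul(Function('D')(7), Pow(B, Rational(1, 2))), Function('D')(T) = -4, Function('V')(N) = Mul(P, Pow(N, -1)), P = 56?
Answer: Add(-3239, Mul(-4, I, Pow(13, Rational(1, 2)))) ≈ Add(-3239.0, Mul(-14.422, I))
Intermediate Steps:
Function('V')(N) = Mul(56, Pow(N, -1))
Function('E')(B) = Mul(-4, Pow(B, Rational(1, 2)))
Add(Add(-3267, Function('V')(2)), Function('E')(-13)) = Add(Add(-3267, Mul(56, Pow(2, -1))), Mul(-4, Pow(-13, Rational(1, 2)))) = Add(Add(-3267, Mul(56, Rational(1, 2))), Mul(-4, Mul(I, Pow(13, Rational(1, 2))))) = Add(Add(-3267, 28), Mul(-4, I, Pow(13, Rational(1, 2)))) = Add(-3239, Mul(-4, I, Pow(13, Rational(1, 2))))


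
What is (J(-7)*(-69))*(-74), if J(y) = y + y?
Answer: -71484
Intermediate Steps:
J(y) = 2*y
(J(-7)*(-69))*(-74) = ((2*(-7))*(-69))*(-74) = -14*(-69)*(-74) = 966*(-74) = -71484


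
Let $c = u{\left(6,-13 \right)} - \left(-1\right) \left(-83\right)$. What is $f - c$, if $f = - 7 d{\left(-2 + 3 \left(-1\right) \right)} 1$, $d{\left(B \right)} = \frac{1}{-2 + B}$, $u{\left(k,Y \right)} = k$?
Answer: $78$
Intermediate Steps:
$c = -77$ ($c = 6 - \left(-1\right) \left(-83\right) = 6 - 83 = -77$)
$f = 1$ ($f = - \frac{7}{-2 + \left(-2 + 3 \left(-1\right)\right)} 1 = - \frac{7}{-2 - 5} \cdot 1 = - \frac{7}{-7} \cdot 1 = \left(-7\right) \left(- \frac{1}{7}\right) 1 = 1 \cdot 1 = 1$)
$f - c = 1 - -77 = 1 + 77 = 78$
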